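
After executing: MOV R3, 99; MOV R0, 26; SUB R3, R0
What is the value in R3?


Register state trace:
  MOV R3, 99  → R3 = 99
  MOV R0, 26  → R0 = 26
  SUB R3, R0  → R3 = 99 - 26 = 73
Final: R3 = 73

73


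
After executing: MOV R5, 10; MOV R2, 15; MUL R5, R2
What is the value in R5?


Register state trace:
  MOV R5, 10  → R5 = 10
  MOV R2, 15  → R2 = 15
  MUL R5, R2  → R5 = 10 * 15 = 150
Final: R5 = 150

150


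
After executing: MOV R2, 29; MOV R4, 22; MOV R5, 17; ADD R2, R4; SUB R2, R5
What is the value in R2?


Register state trace:
  MOV R2, 29  → R2 = 29
  MOV R4, 22  → R4 = 22
  MOV R5, 17  → R5 = 17
  ADD R2, R4  → R2 = 29 + 22 = 51
  SUB R2, R5  → R2 = 51 - 17 = 34
Final: R2 = 34

34


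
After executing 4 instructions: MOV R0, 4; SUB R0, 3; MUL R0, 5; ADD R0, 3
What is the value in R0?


Register state trace:
  MOV R0, 4  → R0 = 4
  SUB R0, 3  → R0 = 4 - 3 = 1
  MUL R0, 5  → R0 = 1 * 5 = 5
  ADD R0, 3  → R0 = 5 + 3 = 8
Final: R0 = 8

8


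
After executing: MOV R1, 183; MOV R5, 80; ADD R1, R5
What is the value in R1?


Register state trace:
  MOV R1, 183  → R1 = 183
  MOV R5, 80  → R5 = 80
  ADD R1, R5  → R1 = 183 + 80 = 263
Final: R1 = 263

263


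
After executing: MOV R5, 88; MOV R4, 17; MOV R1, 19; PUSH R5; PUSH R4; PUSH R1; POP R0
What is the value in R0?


Stack trace (top is rightmost):
  MOV R5, 88  → R5 = 88
  MOV R4, 17  → R4 = 17
  MOV R1, 19  → R1 = 19
  PUSH R5  → stack: [88]
  PUSH R4  → stack: [88, 17]
  PUSH R1  → stack: [88, 17, 19]
  POP R0  → R0 = 19, stack: [88, 17]
Final: R0 = 19

19


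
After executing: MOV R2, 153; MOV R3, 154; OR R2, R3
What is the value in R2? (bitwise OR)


Register state trace:
  MOV R2, 153  → R2 = 153 (0b10011001)
  MOV R3, 154  → R3 = 154 (0b10011010)
  OR R2, R3   → R2 = 153 OR 154 = 155 (0b10011011)
Final: R2 = 155

155


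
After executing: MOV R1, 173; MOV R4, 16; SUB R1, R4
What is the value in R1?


Register state trace:
  MOV R1, 173  → R1 = 173
  MOV R4, 16  → R4 = 16
  SUB R1, R4  → R1 = 173 - 16 = 157
Final: R1 = 157

157


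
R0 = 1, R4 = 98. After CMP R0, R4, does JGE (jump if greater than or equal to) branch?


Trace:
  R0 = 1, R4 = 98
  CMP R0, R4  → compares 1 vs 98
  JGE checks: is 1 greater than or equal to 98?
  1 < 98, so condition is false
Branch taken: No

No


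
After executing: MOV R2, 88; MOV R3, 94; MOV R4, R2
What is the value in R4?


Register state trace:
  MOV R2, 88  → R2 = 88
  MOV R3, 94  → R3 = 94
  MOV R4, R2  → R4 = 88
Final: R4 = 88

88


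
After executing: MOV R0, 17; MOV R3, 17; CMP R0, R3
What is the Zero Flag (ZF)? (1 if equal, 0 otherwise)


Register state trace:
  MOV R0, 17  → R0 = 17
  MOV R3, 17  → R3 = 17
  CMP R0, R3  → computes 17 - 17 = 0
  Result is zero, so values are equal
ZF = 1

1


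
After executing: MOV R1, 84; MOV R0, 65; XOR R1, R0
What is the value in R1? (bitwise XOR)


Register state trace:
  MOV R1, 84  → R1 = 84 (0b01010100)
  MOV R0, 65  → R0 = 65 (0b01000001)
  XOR R1, R0  → R1 = 84 XOR 65 = 21 (0b00010101)
Final: R1 = 21

21


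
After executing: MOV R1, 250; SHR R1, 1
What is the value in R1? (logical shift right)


Register state trace:
  MOV R1, 250  → R1 = 250
  SHR R1, 1  → R1 = 250 >> 1 = 250 // 2^1 = 125
Final: R1 = 125

125


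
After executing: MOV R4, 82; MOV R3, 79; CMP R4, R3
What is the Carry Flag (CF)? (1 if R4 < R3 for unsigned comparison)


Register state trace:
  MOV R4, 82  → R4 = 82
  MOV R3, 79  → R3 = 79
  CMP R4, R3  → unsigned 82 - 79: no borrow
  82 >= 79, so CF = 0
CF = 0

0


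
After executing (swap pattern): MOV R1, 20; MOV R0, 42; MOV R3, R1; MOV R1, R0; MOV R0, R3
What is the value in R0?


Register state trace (swap pattern):
  MOV R1, 20  → R1 = 20
  MOV R0, 42  → R0 = 42
  MOV R3, R1  → R3 = 20  (save R1)
  MOV R1, R0  → R1 = 42  (R1 gets R0's value)
  MOV R0, R3  → R0 = 20  (R0 gets saved value)
Final: R0 = 20

20


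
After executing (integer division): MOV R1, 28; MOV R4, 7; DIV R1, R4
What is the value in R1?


Register state trace:
  MOV R1, 28  → R1 = 28
  MOV R4, 7  → R4 = 7
  DIV R1, R4  → R1 = 28 // 7 = 4
Final: R1 = 4

4


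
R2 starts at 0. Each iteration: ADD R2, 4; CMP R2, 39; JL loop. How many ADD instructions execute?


Loop trace (R2 starts at 0, target 39, step 4):
  ADD #1: R2 = 0 + 4 = 4  → 4 < 39, loop
  ADD #2: R2 = 4 + 4 = 8  → 8 < 39, loop
  ADD #3: R2 = 8 + 4 = 12  → 12 < 39, loop
  ADD #4: R2 = 12 + 4 = 16  → 16 < 39, loop
  ADD #5: R2 = 16 + 4 = 20  → 20 < 39, loop
  ADD #6: R2 = 20 + 4 = 24  → 24 < 39, loop
  ADD #7: R2 = 24 + 4 = 28  → 28 < 39, loop
  ADD #8: R2 = 28 + 4 = 32  → 32 < 39, loop
  ADD #9: R2 = 32 + 4 = 36  → 36 < 39, loop
  ADD #10: R2 = 36 + 4 = 40  → 40 >= 39, exit
Total ADD instructions: 10

10


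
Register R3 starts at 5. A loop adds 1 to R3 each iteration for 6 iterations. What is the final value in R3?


Starting value: R3 = 5
  Iter 1: R3 = 5 + 1 = 6
  Iter 2: R3 = 6 + 1 = 7
  Iter 3: R3 = 7 + 1 = 8
  Iter 4: R3 = 8 + 1 = 9
  Iter 5: R3 = 9 + 1 = 10
  Iter 6: R3 = 10 + 1 = 11
Final: R3 = 11

11


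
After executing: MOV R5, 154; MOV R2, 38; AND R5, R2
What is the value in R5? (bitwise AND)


Register state trace:
  MOV R5, 154  → R5 = 154 (0b10011010)
  MOV R2, 38  → R2 = 38 (0b00100110)
  AND R5, R2  → R5 = 154 AND 38 = 2 (0b00000010)
Final: R5 = 2

2


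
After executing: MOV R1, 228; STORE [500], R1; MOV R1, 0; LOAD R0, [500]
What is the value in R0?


Register and memory trace:
  MOV R1, 228  → R1 = 228
  STORE [500], R1  → mem[500] = 228
  MOV R1, 0  → R1 = 0
  LOAD R0, [500]  → R0 = mem[500] = 228
Final: R0 = 228

228


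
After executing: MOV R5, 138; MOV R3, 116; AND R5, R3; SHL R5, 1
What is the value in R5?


Register state trace:
  MOV R5, 138  → R5 = 138 (0b10001010)
  MOV R3, 116  → R3 = 116 (0b01110100)
  AND R5, R3  → R5 = 138 AND 116 = 0 (0b00000000)
  SHL R5, 1  → R5 = 0 << 1 = 0
Final: R5 = 0

0


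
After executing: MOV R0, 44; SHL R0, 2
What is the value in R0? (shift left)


Register state trace:
  MOV R0, 44  → R0 = 44
  SHL R0, 2  → R0 = 44 << 2 = 44 * 2^2 = 176
Final: R0 = 176

176


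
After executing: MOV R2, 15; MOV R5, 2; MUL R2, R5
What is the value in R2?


Register state trace:
  MOV R2, 15  → R2 = 15
  MOV R5, 2  → R5 = 2
  MUL R2, R5  → R2 = 15 * 2 = 30
Final: R2 = 30

30


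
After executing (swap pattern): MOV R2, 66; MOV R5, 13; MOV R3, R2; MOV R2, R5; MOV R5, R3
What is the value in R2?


Register state trace (swap pattern):
  MOV R2, 66  → R2 = 66
  MOV R5, 13  → R5 = 13
  MOV R3, R2  → R3 = 66  (save R2)
  MOV R2, R5  → R2 = 13  (R2 gets R5's value)
  MOV R5, R3  → R5 = 66  (R5 gets saved value)
Final: R2 = 13

13


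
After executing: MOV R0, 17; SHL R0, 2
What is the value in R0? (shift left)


Register state trace:
  MOV R0, 17  → R0 = 17
  SHL R0, 2  → R0 = 17 << 2 = 17 * 2^2 = 68
Final: R0 = 68

68


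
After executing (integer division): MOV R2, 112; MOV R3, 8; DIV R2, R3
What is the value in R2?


Register state trace:
  MOV R2, 112  → R2 = 112
  MOV R3, 8  → R3 = 8
  DIV R2, R3  → R2 = 112 // 8 = 14
Final: R2 = 14

14


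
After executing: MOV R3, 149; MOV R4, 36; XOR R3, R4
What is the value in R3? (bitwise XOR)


Register state trace:
  MOV R3, 149  → R3 = 149 (0b10010101)
  MOV R4, 36  → R4 = 36 (0b00100100)
  XOR R3, R4  → R3 = 149 XOR 36 = 177 (0b10110001)
Final: R3 = 177

177


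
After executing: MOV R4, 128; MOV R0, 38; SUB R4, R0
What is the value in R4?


Register state trace:
  MOV R4, 128  → R4 = 128
  MOV R0, 38  → R0 = 38
  SUB R4, R0  → R4 = 128 - 38 = 90
Final: R4 = 90

90


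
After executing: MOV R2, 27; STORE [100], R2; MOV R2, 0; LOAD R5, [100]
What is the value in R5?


Register and memory trace:
  MOV R2, 27  → R2 = 27
  STORE [100], R2  → mem[100] = 27
  MOV R2, 0  → R2 = 0
  LOAD R5, [100]  → R5 = mem[100] = 27
Final: R5 = 27

27


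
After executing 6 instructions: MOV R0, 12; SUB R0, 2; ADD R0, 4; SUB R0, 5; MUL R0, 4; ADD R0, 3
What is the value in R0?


Register state trace:
  MOV R0, 12  → R0 = 12
  SUB R0, 2  → R0 = 12 - 2 = 10
  ADD R0, 4  → R0 = 10 + 4 = 14
  SUB R0, 5  → R0 = 14 - 5 = 9
  MUL R0, 4  → R0 = 9 * 4 = 36
  ADD R0, 3  → R0 = 36 + 3 = 39
Final: R0 = 39

39


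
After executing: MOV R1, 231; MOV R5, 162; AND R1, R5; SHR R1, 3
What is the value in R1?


Register state trace:
  MOV R1, 231  → R1 = 231 (0b11100111)
  MOV R5, 162  → R5 = 162 (0b10100010)
  AND R1, R5  → R1 = 231 AND 162 = 162 (0b10100010)
  SHR R1, 3  → R1 = 162 >> 3 = 20
Final: R1 = 20

20


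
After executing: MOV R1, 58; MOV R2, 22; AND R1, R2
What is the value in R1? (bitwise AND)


Register state trace:
  MOV R1, 58  → R1 = 58 (0b00111010)
  MOV R2, 22  → R2 = 22 (0b00010110)
  AND R1, R2  → R1 = 58 AND 22 = 18 (0b00010010)
Final: R1 = 18

18


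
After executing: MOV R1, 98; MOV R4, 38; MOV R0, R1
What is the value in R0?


Register state trace:
  MOV R1, 98  → R1 = 98
  MOV R4, 38  → R4 = 38
  MOV R0, R1  → R0 = 98
Final: R0 = 98

98


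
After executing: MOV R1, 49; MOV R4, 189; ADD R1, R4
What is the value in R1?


Register state trace:
  MOV R1, 49  → R1 = 49
  MOV R4, 189  → R4 = 189
  ADD R1, R4  → R1 = 49 + 189 = 238
Final: R1 = 238

238


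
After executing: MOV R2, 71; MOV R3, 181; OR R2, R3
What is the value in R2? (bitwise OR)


Register state trace:
  MOV R2, 71  → R2 = 71 (0b01000111)
  MOV R3, 181  → R3 = 181 (0b10110101)
  OR R2, R3   → R2 = 71 OR 181 = 247 (0b11110111)
Final: R2 = 247

247


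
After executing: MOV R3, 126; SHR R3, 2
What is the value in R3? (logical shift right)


Register state trace:
  MOV R3, 126  → R3 = 126
  SHR R3, 2  → R3 = 126 >> 2 = 126 // 2^2 = 31
Final: R3 = 31

31


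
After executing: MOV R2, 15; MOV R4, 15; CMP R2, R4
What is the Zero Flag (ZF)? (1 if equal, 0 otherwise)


Register state trace:
  MOV R2, 15  → R2 = 15
  MOV R4, 15  → R4 = 15
  CMP R2, R4  → computes 15 - 15 = 0
  Result is zero, so values are equal
ZF = 1

1


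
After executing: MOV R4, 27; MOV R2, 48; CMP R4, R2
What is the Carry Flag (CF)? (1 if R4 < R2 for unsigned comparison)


Register state trace:
  MOV R4, 27  → R4 = 27
  MOV R2, 48  → R2 = 48
  CMP R4, R2  → unsigned 27 - 48: borrow occurs
  27 < 48, so CF = 1
CF = 1

1


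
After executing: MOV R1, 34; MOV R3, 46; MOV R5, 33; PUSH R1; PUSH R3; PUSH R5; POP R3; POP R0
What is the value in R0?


Stack trace (top is rightmost):
  MOV R1, 34  → R1 = 34
  MOV R3, 46  → R3 = 46
  MOV R5, 33  → R5 = 33
  PUSH R1  → stack: [34]
  PUSH R3  → stack: [34, 46]
  PUSH R5  → stack: [34, 46, 33]
  POP R3  → R3 = 33, stack: [34, 46]
  POP R0  → R0 = 46, stack: [34]
Final: R0 = 46

46


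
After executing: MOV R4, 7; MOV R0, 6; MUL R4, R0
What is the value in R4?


Register state trace:
  MOV R4, 7  → R4 = 7
  MOV R0, 6  → R0 = 6
  MUL R4, R0  → R4 = 7 * 6 = 42
Final: R4 = 42

42


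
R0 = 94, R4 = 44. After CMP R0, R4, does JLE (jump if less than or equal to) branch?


Trace:
  R0 = 94, R4 = 44
  CMP R0, R4  → compares 94 vs 44
  JLE checks: is 94 less than or equal to 44?
  94 > 44, so condition is false
Branch taken: No

No


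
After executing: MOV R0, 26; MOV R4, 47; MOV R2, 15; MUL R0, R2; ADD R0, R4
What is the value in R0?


Register state trace:
  MOV R0, 26  → R0 = 26
  MOV R4, 47  → R4 = 47
  MOV R2, 15  → R2 = 15
  MUL R0, R2  → R0 = 26 * 15 = 390
  ADD R0, R4  → R0 = 390 + 47 = 437
Final: R0 = 437

437


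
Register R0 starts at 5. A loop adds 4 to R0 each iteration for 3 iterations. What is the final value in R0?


Starting value: R0 = 5
  Iter 1: R0 = 5 + 4 = 9
  Iter 2: R0 = 9 + 4 = 13
  Iter 3: R0 = 13 + 4 = 17
Final: R0 = 17

17


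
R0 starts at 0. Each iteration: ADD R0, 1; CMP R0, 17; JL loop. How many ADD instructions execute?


Loop trace (R0 starts at 0, target 17, step 1):
  ADD #1: R0 = 0 + 1 = 1  → 1 < 17, loop
  ADD #2: R0 = 1 + 1 = 2  → 2 < 17, loop
  ADD #3: R0 = 2 + 1 = 3  → 3 < 17, loop
  ADD #4: R0 = 3 + 1 = 4  → 4 < 17, loop
  ADD #5: R0 = 4 + 1 = 5  → 5 < 17, loop
  ADD #6: R0 = 5 + 1 = 6  → 6 < 17, loop
  ADD #7: R0 = 6 + 1 = 7  → 7 < 17, loop
  ADD #8: R0 = 7 + 1 = 8  → 8 < 17, loop
  ADD #9: R0 = 8 + 1 = 9  → 9 < 17, loop
  ADD #10: R0 = 9 + 1 = 10  → 10 < 17, loop
  ADD #11: R0 = 10 + 1 = 11  → 11 < 17, loop
  ADD #12: R0 = 11 + 1 = 12  → 12 < 17, loop
  ADD #13: R0 = 12 + 1 = 13  → 13 < 17, loop
  ADD #14: R0 = 13 + 1 = 14  → 14 < 17, loop
  ADD #15: R0 = 14 + 1 = 15  → 15 < 17, loop
  ADD #16: R0 = 15 + 1 = 16  → 16 < 17, loop
  ADD #17: R0 = 16 + 1 = 17  → 17 >= 17, exit
Total ADD instructions: 17

17


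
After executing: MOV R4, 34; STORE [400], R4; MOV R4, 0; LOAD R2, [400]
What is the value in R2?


Register and memory trace:
  MOV R4, 34  → R4 = 34
  STORE [400], R4  → mem[400] = 34
  MOV R4, 0  → R4 = 0
  LOAD R2, [400]  → R2 = mem[400] = 34
Final: R2 = 34

34


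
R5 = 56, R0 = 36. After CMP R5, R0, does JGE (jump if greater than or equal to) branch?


Trace:
  R5 = 56, R0 = 36
  CMP R5, R0  → compares 56 vs 36
  JGE checks: is 56 greater than or equal to 36?
  56 > 36, so condition is true
Branch taken: Yes

Yes


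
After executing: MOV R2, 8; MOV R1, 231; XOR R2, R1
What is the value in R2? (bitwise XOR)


Register state trace:
  MOV R2, 8  → R2 = 8 (0b00001000)
  MOV R1, 231  → R1 = 231 (0b11100111)
  XOR R2, R1  → R2 = 8 XOR 231 = 239 (0b11101111)
Final: R2 = 239

239


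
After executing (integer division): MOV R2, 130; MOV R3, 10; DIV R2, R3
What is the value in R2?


Register state trace:
  MOV R2, 130  → R2 = 130
  MOV R3, 10  → R3 = 10
  DIV R2, R3  → R2 = 130 // 10 = 13
Final: R2 = 13

13


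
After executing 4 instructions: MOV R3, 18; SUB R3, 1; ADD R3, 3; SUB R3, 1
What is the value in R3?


Register state trace:
  MOV R3, 18  → R3 = 18
  SUB R3, 1  → R3 = 18 - 1 = 17
  ADD R3, 3  → R3 = 17 + 3 = 20
  SUB R3, 1  → R3 = 20 - 1 = 19
Final: R3 = 19

19


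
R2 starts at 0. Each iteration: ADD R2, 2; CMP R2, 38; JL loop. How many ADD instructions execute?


Loop trace (R2 starts at 0, target 38, step 2):
  ADD #1: R2 = 0 + 2 = 2  → 2 < 38, loop
  ADD #2: R2 = 2 + 2 = 4  → 4 < 38, loop
  ADD #3: R2 = 4 + 2 = 6  → 6 < 38, loop
  ADD #4: R2 = 6 + 2 = 8  → 8 < 38, loop
  ADD #5: R2 = 8 + 2 = 10  → 10 < 38, loop
  ADD #6: R2 = 10 + 2 = 12  → 12 < 38, loop
  ADD #7: R2 = 12 + 2 = 14  → 14 < 38, loop
  ADD #8: R2 = 14 + 2 = 16  → 16 < 38, loop
  ADD #9: R2 = 16 + 2 = 18  → 18 < 38, loop
  ADD #10: R2 = 18 + 2 = 20  → 20 < 38, loop
  ADD #11: R2 = 20 + 2 = 22  → 22 < 38, loop
  ADD #12: R2 = 22 + 2 = 24  → 24 < 38, loop
  ADD #13: R2 = 24 + 2 = 26  → 26 < 38, loop
  ADD #14: R2 = 26 + 2 = 28  → 28 < 38, loop
  ADD #15: R2 = 28 + 2 = 30  → 30 < 38, loop
  ADD #16: R2 = 30 + 2 = 32  → 32 < 38, loop
  ADD #17: R2 = 32 + 2 = 34  → 34 < 38, loop
  ADD #18: R2 = 34 + 2 = 36  → 36 < 38, loop
  ADD #19: R2 = 36 + 2 = 38  → 38 >= 38, exit
Total ADD instructions: 19

19


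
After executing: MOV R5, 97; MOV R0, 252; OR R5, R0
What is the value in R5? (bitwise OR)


Register state trace:
  MOV R5, 97  → R5 = 97 (0b01100001)
  MOV R0, 252  → R0 = 252 (0b11111100)
  OR R5, R0   → R5 = 97 OR 252 = 253 (0b11111101)
Final: R5 = 253

253


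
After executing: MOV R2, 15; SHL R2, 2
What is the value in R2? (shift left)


Register state trace:
  MOV R2, 15  → R2 = 15
  SHL R2, 2  → R2 = 15 << 2 = 15 * 2^2 = 60
Final: R2 = 60

60


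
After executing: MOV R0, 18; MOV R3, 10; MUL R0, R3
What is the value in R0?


Register state trace:
  MOV R0, 18  → R0 = 18
  MOV R3, 10  → R3 = 10
  MUL R0, R3  → R0 = 18 * 10 = 180
Final: R0 = 180

180


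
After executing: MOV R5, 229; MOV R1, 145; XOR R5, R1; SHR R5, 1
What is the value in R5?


Register state trace:
  MOV R5, 229  → R5 = 229 (0b11100101)
  MOV R1, 145  → R1 = 145 (0b10010001)
  XOR R5, R1  → R5 = 229 XOR 145 = 116 (0b01110100)
  SHR R5, 1  → R5 = 116 >> 1 = 58
Final: R5 = 58

58


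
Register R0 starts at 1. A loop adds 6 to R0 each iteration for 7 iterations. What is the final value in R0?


Starting value: R0 = 1
  Iter 1: R0 = 1 + 6 = 7
  Iter 2: R0 = 7 + 6 = 13
  Iter 3: R0 = 13 + 6 = 19
  Iter 4: R0 = 19 + 6 = 25
  Iter 5: R0 = 25 + 6 = 31
  Iter 6: R0 = 31 + 6 = 37
  Iter 7: R0 = 37 + 6 = 43
Final: R0 = 43

43


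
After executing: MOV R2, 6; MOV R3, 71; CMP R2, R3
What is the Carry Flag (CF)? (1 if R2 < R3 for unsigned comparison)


Register state trace:
  MOV R2, 6  → R2 = 6
  MOV R3, 71  → R3 = 71
  CMP R2, R3  → unsigned 6 - 71: borrow occurs
  6 < 71, so CF = 1
CF = 1

1


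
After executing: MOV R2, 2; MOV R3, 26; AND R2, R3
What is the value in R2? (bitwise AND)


Register state trace:
  MOV R2, 2  → R2 = 2 (0b00000010)
  MOV R3, 26  → R3 = 26 (0b00011010)
  AND R2, R3  → R2 = 2 AND 26 = 2 (0b00000010)
Final: R2 = 2

2


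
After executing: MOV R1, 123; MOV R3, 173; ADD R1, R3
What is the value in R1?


Register state trace:
  MOV R1, 123  → R1 = 123
  MOV R3, 173  → R3 = 173
  ADD R1, R3  → R1 = 123 + 173 = 296
Final: R1 = 296

296


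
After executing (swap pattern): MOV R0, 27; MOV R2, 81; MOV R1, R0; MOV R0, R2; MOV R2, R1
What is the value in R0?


Register state trace (swap pattern):
  MOV R0, 27  → R0 = 27
  MOV R2, 81  → R2 = 81
  MOV R1, R0  → R1 = 27  (save R0)
  MOV R0, R2  → R0 = 81  (R0 gets R2's value)
  MOV R2, R1  → R2 = 27  (R2 gets saved value)
Final: R0 = 81

81


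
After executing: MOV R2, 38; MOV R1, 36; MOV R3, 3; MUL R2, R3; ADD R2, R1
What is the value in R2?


Register state trace:
  MOV R2, 38  → R2 = 38
  MOV R1, 36  → R1 = 36
  MOV R3, 3  → R3 = 3
  MUL R2, R3  → R2 = 38 * 3 = 114
  ADD R2, R1  → R2 = 114 + 36 = 150
Final: R2 = 150

150


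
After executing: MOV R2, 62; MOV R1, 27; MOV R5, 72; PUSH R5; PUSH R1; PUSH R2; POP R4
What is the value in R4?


Stack trace (top is rightmost):
  MOV R2, 62  → R2 = 62
  MOV R1, 27  → R1 = 27
  MOV R5, 72  → R5 = 72
  PUSH R5  → stack: [72]
  PUSH R1  → stack: [72, 27]
  PUSH R2  → stack: [72, 27, 62]
  POP R4  → R4 = 62, stack: [72, 27]
Final: R4 = 62

62


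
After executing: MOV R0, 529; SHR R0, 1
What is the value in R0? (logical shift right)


Register state trace:
  MOV R0, 529  → R0 = 529
  SHR R0, 1  → R0 = 529 >> 1 = 529 // 2^1 = 264
Final: R0 = 264

264


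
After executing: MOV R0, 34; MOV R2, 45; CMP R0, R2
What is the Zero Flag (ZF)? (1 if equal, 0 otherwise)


Register state trace:
  MOV R0, 34  → R0 = 34
  MOV R2, 45  → R2 = 45
  CMP R0, R2  → computes 34 - 45 = -11
  Result is nonzero, so values are not equal
ZF = 0

0


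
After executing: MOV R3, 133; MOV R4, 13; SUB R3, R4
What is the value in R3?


Register state trace:
  MOV R3, 133  → R3 = 133
  MOV R4, 13  → R4 = 13
  SUB R3, R4  → R3 = 133 - 13 = 120
Final: R3 = 120

120


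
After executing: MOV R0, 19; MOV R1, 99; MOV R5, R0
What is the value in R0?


Register state trace:
  MOV R0, 19  → R0 = 19
  MOV R1, 99  → R1 = 99
  MOV R5, R0  → R5 = 19
Final: R0 = 19

19


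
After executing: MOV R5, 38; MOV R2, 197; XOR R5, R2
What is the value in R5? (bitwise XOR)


Register state trace:
  MOV R5, 38  → R5 = 38 (0b00100110)
  MOV R2, 197  → R2 = 197 (0b11000101)
  XOR R5, R2  → R5 = 38 XOR 197 = 227 (0b11100011)
Final: R5 = 227

227


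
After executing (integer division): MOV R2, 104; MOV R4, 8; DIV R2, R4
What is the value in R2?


Register state trace:
  MOV R2, 104  → R2 = 104
  MOV R4, 8  → R4 = 8
  DIV R2, R4  → R2 = 104 // 8 = 13
Final: R2 = 13

13


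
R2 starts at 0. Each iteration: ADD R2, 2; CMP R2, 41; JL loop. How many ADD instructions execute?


Loop trace (R2 starts at 0, target 41, step 2):
  ADD #1: R2 = 0 + 2 = 2  → 2 < 41, loop
  ADD #2: R2 = 2 + 2 = 4  → 4 < 41, loop
  ADD #3: R2 = 4 + 2 = 6  → 6 < 41, loop
  ADD #4: R2 = 6 + 2 = 8  → 8 < 41, loop
  ADD #5: R2 = 8 + 2 = 10  → 10 < 41, loop
  ADD #6: R2 = 10 + 2 = 12  → 12 < 41, loop
  ADD #7: R2 = 12 + 2 = 14  → 14 < 41, loop
  ADD #8: R2 = 14 + 2 = 16  → 16 < 41, loop
  ADD #9: R2 = 16 + 2 = 18  → 18 < 41, loop
  ADD #10: R2 = 18 + 2 = 20  → 20 < 41, loop
  ADD #11: R2 = 20 + 2 = 22  → 22 < 41, loop
  ADD #12: R2 = 22 + 2 = 24  → 24 < 41, loop
  ADD #13: R2 = 24 + 2 = 26  → 26 < 41, loop
  ADD #14: R2 = 26 + 2 = 28  → 28 < 41, loop
  ADD #15: R2 = 28 + 2 = 30  → 30 < 41, loop
  ADD #16: R2 = 30 + 2 = 32  → 32 < 41, loop
  ADD #17: R2 = 32 + 2 = 34  → 34 < 41, loop
  ADD #18: R2 = 34 + 2 = 36  → 36 < 41, loop
  ADD #19: R2 = 36 + 2 = 38  → 38 < 41, loop
  ADD #20: R2 = 38 + 2 = 40  → 40 < 41, loop
  ADD #21: R2 = 40 + 2 = 42  → 42 >= 41, exit
Total ADD instructions: 21

21


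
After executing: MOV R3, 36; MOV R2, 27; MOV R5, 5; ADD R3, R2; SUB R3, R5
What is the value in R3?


Register state trace:
  MOV R3, 36  → R3 = 36
  MOV R2, 27  → R2 = 27
  MOV R5, 5  → R5 = 5
  ADD R3, R2  → R3 = 36 + 27 = 63
  SUB R3, R5  → R3 = 63 - 5 = 58
Final: R3 = 58

58


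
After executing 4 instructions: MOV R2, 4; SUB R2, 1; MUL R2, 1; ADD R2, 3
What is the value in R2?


Register state trace:
  MOV R2, 4  → R2 = 4
  SUB R2, 1  → R2 = 4 - 1 = 3
  MUL R2, 1  → R2 = 3 * 1 = 3
  ADD R2, 3  → R2 = 3 + 3 = 6
Final: R2 = 6

6


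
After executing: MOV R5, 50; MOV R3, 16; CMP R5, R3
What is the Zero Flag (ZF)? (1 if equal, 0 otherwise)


Register state trace:
  MOV R5, 50  → R5 = 50
  MOV R3, 16  → R3 = 16
  CMP R5, R3  → computes 50 - 16 = 34
  Result is nonzero, so values are not equal
ZF = 0

0


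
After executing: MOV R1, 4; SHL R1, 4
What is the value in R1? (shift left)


Register state trace:
  MOV R1, 4  → R1 = 4
  SHL R1, 4  → R1 = 4 << 4 = 4 * 2^4 = 64
Final: R1 = 64

64


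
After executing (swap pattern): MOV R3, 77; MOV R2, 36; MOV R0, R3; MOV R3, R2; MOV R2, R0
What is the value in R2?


Register state trace (swap pattern):
  MOV R3, 77  → R3 = 77
  MOV R2, 36  → R2 = 36
  MOV R0, R3  → R0 = 77  (save R3)
  MOV R3, R2  → R3 = 36  (R3 gets R2's value)
  MOV R2, R0  → R2 = 77  (R2 gets saved value)
Final: R2 = 77

77


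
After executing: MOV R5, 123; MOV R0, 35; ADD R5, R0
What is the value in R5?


Register state trace:
  MOV R5, 123  → R5 = 123
  MOV R0, 35  → R0 = 35
  ADD R5, R0  → R5 = 123 + 35 = 158
Final: R5 = 158

158


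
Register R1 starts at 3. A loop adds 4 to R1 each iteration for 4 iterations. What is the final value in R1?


Starting value: R1 = 3
  Iter 1: R1 = 3 + 4 = 7
  Iter 2: R1 = 7 + 4 = 11
  Iter 3: R1 = 11 + 4 = 15
  Iter 4: R1 = 15 + 4 = 19
Final: R1 = 19

19


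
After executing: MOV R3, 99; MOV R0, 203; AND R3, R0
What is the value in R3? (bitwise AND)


Register state trace:
  MOV R3, 99  → R3 = 99 (0b01100011)
  MOV R0, 203  → R0 = 203 (0b11001011)
  AND R3, R0  → R3 = 99 AND 203 = 67 (0b01000011)
Final: R3 = 67

67


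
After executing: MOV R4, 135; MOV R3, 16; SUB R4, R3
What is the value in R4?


Register state trace:
  MOV R4, 135  → R4 = 135
  MOV R3, 16  → R3 = 16
  SUB R4, R3  → R4 = 135 - 16 = 119
Final: R4 = 119

119


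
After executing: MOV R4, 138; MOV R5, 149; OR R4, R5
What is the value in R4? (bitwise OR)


Register state trace:
  MOV R4, 138  → R4 = 138 (0b10001010)
  MOV R5, 149  → R5 = 149 (0b10010101)
  OR R4, R5   → R4 = 138 OR 149 = 159 (0b10011111)
Final: R4 = 159

159


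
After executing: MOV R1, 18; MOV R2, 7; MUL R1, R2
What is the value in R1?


Register state trace:
  MOV R1, 18  → R1 = 18
  MOV R2, 7  → R2 = 7
  MUL R1, R2  → R1 = 18 * 7 = 126
Final: R1 = 126

126


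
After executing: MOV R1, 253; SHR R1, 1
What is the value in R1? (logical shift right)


Register state trace:
  MOV R1, 253  → R1 = 253
  SHR R1, 1  → R1 = 253 >> 1 = 253 // 2^1 = 126
Final: R1 = 126

126


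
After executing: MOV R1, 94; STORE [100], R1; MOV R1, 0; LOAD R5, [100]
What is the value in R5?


Register and memory trace:
  MOV R1, 94  → R1 = 94
  STORE [100], R1  → mem[100] = 94
  MOV R1, 0  → R1 = 0
  LOAD R5, [100]  → R5 = mem[100] = 94
Final: R5 = 94

94


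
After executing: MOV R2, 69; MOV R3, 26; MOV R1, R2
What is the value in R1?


Register state trace:
  MOV R2, 69  → R2 = 69
  MOV R3, 26  → R3 = 26
  MOV R1, R2  → R1 = 69
Final: R1 = 69

69


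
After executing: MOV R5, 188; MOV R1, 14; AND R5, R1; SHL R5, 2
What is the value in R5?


Register state trace:
  MOV R5, 188  → R5 = 188 (0b10111100)
  MOV R1, 14  → R1 = 14 (0b00001110)
  AND R5, R1  → R5 = 188 AND 14 = 12 (0b00001100)
  SHL R5, 2  → R5 = 12 << 2 = 48
Final: R5 = 48

48


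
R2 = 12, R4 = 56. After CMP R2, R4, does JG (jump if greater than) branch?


Trace:
  R2 = 12, R4 = 56
  CMP R2, R4  → compares 12 vs 56
  JG checks: is 12 greater than 56?
  12 < 56, so condition is false
Branch taken: No

No


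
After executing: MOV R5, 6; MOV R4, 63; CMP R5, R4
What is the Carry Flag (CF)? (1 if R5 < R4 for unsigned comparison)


Register state trace:
  MOV R5, 6  → R5 = 6
  MOV R4, 63  → R4 = 63
  CMP R5, R4  → unsigned 6 - 63: borrow occurs
  6 < 63, so CF = 1
CF = 1

1


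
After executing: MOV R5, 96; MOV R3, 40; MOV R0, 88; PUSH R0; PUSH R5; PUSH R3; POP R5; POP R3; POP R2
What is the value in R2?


Stack trace (top is rightmost):
  MOV R5, 96  → R5 = 96
  MOV R3, 40  → R3 = 40
  MOV R0, 88  → R0 = 88
  PUSH R0  → stack: [88]
  PUSH R5  → stack: [88, 96]
  PUSH R3  → stack: [88, 96, 40]
  POP R5  → R5 = 40, stack: [88, 96]
  POP R3  → R3 = 96, stack: [88]
  POP R2  → R2 = 88, stack: []
Final: R2 = 88

88


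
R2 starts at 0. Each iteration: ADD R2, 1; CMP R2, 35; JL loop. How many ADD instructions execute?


Loop trace (R2 starts at 0, target 35, step 1):
  ADD #1: R2 = 0 + 1 = 1  → 1 < 35, loop
  ADD #2: R2 = 1 + 1 = 2  → 2 < 35, loop
  ADD #3: R2 = 2 + 1 = 3  → 3 < 35, loop
  ADD #4: R2 = 3 + 1 = 4  → 4 < 35, loop
  ADD #5: R2 = 4 + 1 = 5  → 5 < 35, loop
  ADD #6: R2 = 5 + 1 = 6  → 6 < 35, loop
  ADD #7: R2 = 6 + 1 = 7  → 7 < 35, loop
  ADD #8: R2 = 7 + 1 = 8  → 8 < 35, loop
  ADD #9: R2 = 8 + 1 = 9  → 9 < 35, loop
  ADD #10: R2 = 9 + 1 = 10  → 10 < 35, loop
  ADD #11: R2 = 10 + 1 = 11  → 11 < 35, loop
  ADD #12: R2 = 11 + 1 = 12  → 12 < 35, loop
  ADD #13: R2 = 12 + 1 = 13  → 13 < 35, loop
  ADD #14: R2 = 13 + 1 = 14  → 14 < 35, loop
  ADD #15: R2 = 14 + 1 = 15  → 15 < 35, loop
  ADD #16: R2 = 15 + 1 = 16  → 16 < 35, loop
  ADD #17: R2 = 16 + 1 = 17  → 17 < 35, loop
  ADD #18: R2 = 17 + 1 = 18  → 18 < 35, loop
  ADD #19: R2 = 18 + 1 = 19  → 19 < 35, loop
  ADD #20: R2 = 19 + 1 = 20  → 20 < 35, loop
  ADD #21: R2 = 20 + 1 = 21  → 21 < 35, loop
  ADD #22: R2 = 21 + 1 = 22  → 22 < 35, loop
  ADD #23: R2 = 22 + 1 = 23  → 23 < 35, loop
  ADD #24: R2 = 23 + 1 = 24  → 24 < 35, loop
  ADD #25: R2 = 24 + 1 = 25  → 25 < 35, loop
  ADD #26: R2 = 25 + 1 = 26  → 26 < 35, loop
  ADD #27: R2 = 26 + 1 = 27  → 27 < 35, loop
  ADD #28: R2 = 27 + 1 = 28  → 28 < 35, loop
  ADD #29: R2 = 28 + 1 = 29  → 29 < 35, loop
  ADD #30: R2 = 29 + 1 = 30  → 30 < 35, loop
  ADD #31: R2 = 30 + 1 = 31  → 31 < 35, loop
  ADD #32: R2 = 31 + 1 = 32  → 32 < 35, loop
  ADD #33: R2 = 32 + 1 = 33  → 33 < 35, loop
  ADD #34: R2 = 33 + 1 = 34  → 34 < 35, loop
  ADD #35: R2 = 34 + 1 = 35  → 35 >= 35, exit
Total ADD instructions: 35

35


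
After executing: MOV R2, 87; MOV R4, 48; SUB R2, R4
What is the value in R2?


Register state trace:
  MOV R2, 87  → R2 = 87
  MOV R4, 48  → R4 = 48
  SUB R2, R4  → R2 = 87 - 48 = 39
Final: R2 = 39

39


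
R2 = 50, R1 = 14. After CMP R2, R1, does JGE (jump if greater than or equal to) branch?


Trace:
  R2 = 50, R1 = 14
  CMP R2, R1  → compares 50 vs 14
  JGE checks: is 50 greater than or equal to 14?
  50 > 14, so condition is true
Branch taken: Yes

Yes


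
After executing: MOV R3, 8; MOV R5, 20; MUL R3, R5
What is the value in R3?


Register state trace:
  MOV R3, 8  → R3 = 8
  MOV R5, 20  → R5 = 20
  MUL R3, R5  → R3 = 8 * 20 = 160
Final: R3 = 160

160


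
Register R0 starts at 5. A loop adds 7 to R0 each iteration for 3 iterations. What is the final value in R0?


Starting value: R0 = 5
  Iter 1: R0 = 5 + 7 = 12
  Iter 2: R0 = 12 + 7 = 19
  Iter 3: R0 = 19 + 7 = 26
Final: R0 = 26

26


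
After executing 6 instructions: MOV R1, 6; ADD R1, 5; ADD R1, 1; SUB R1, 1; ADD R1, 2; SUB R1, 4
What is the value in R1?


Register state trace:
  MOV R1, 6  → R1 = 6
  ADD R1, 5  → R1 = 6 + 5 = 11
  ADD R1, 1  → R1 = 11 + 1 = 12
  SUB R1, 1  → R1 = 12 - 1 = 11
  ADD R1, 2  → R1 = 11 + 2 = 13
  SUB R1, 4  → R1 = 13 - 4 = 9
Final: R1 = 9

9


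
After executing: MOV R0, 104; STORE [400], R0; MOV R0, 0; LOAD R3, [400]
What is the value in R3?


Register and memory trace:
  MOV R0, 104  → R0 = 104
  STORE [400], R0  → mem[400] = 104
  MOV R0, 0  → R0 = 0
  LOAD R3, [400]  → R3 = mem[400] = 104
Final: R3 = 104

104


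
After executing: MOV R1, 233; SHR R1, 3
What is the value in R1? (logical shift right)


Register state trace:
  MOV R1, 233  → R1 = 233
  SHR R1, 3  → R1 = 233 >> 3 = 233 // 2^3 = 29
Final: R1 = 29

29


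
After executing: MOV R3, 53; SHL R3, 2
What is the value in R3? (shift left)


Register state trace:
  MOV R3, 53  → R3 = 53
  SHL R3, 2  → R3 = 53 << 2 = 53 * 2^2 = 212
Final: R3 = 212

212


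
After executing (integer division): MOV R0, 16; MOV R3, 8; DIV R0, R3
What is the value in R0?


Register state trace:
  MOV R0, 16  → R0 = 16
  MOV R3, 8  → R3 = 8
  DIV R0, R3  → R0 = 16 // 8 = 2
Final: R0 = 2

2


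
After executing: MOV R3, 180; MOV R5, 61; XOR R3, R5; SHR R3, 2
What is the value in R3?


Register state trace:
  MOV R3, 180  → R3 = 180 (0b10110100)
  MOV R5, 61  → R5 = 61 (0b00111101)
  XOR R3, R5  → R3 = 180 XOR 61 = 137 (0b10001001)
  SHR R3, 2  → R3 = 137 >> 2 = 34
Final: R3 = 34

34


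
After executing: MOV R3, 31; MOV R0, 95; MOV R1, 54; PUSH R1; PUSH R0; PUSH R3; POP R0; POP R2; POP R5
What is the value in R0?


Stack trace (top is rightmost):
  MOV R3, 31  → R3 = 31
  MOV R0, 95  → R0 = 95
  MOV R1, 54  → R1 = 54
  PUSH R1  → stack: [54]
  PUSH R0  → stack: [54, 95]
  PUSH R3  → stack: [54, 95, 31]
  POP R0  → R0 = 31, stack: [54, 95]
  POP R2  → R2 = 95, stack: [54]
  POP R5  → R5 = 54, stack: []
Final: R0 = 31

31


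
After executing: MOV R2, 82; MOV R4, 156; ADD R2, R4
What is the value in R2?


Register state trace:
  MOV R2, 82  → R2 = 82
  MOV R4, 156  → R4 = 156
  ADD R2, R4  → R2 = 82 + 156 = 238
Final: R2 = 238

238


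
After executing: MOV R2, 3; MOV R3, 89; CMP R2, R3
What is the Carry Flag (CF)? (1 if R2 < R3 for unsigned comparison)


Register state trace:
  MOV R2, 3  → R2 = 3
  MOV R3, 89  → R3 = 89
  CMP R2, R3  → unsigned 3 - 89: borrow occurs
  3 < 89, so CF = 1
CF = 1

1


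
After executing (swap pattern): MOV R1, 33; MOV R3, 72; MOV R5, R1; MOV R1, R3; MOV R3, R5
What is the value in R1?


Register state trace (swap pattern):
  MOV R1, 33  → R1 = 33
  MOV R3, 72  → R3 = 72
  MOV R5, R1  → R5 = 33  (save R1)
  MOV R1, R3  → R1 = 72  (R1 gets R3's value)
  MOV R3, R5  → R3 = 33  (R3 gets saved value)
Final: R1 = 72

72


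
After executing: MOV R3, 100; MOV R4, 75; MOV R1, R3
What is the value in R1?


Register state trace:
  MOV R3, 100  → R3 = 100
  MOV R4, 75  → R4 = 75
  MOV R1, R3  → R1 = 100
Final: R1 = 100

100


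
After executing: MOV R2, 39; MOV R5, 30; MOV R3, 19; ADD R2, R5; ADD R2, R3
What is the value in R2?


Register state trace:
  MOV R2, 39  → R2 = 39
  MOV R5, 30  → R5 = 30
  MOV R3, 19  → R3 = 19
  ADD R2, R5  → R2 = 39 + 30 = 69
  ADD R2, R3  → R2 = 69 + 19 = 88
Final: R2 = 88

88


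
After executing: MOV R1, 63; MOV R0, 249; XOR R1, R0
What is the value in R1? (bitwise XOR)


Register state trace:
  MOV R1, 63  → R1 = 63 (0b00111111)
  MOV R0, 249  → R0 = 249 (0b11111001)
  XOR R1, R0  → R1 = 63 XOR 249 = 198 (0b11000110)
Final: R1 = 198

198


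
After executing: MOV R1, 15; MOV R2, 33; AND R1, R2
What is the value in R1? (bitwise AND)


Register state trace:
  MOV R1, 15  → R1 = 15 (0b00001111)
  MOV R2, 33  → R2 = 33 (0b00100001)
  AND R1, R2  → R1 = 15 AND 33 = 1 (0b00000001)
Final: R1 = 1

1


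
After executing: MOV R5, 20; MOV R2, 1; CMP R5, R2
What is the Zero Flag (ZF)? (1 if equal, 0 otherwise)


Register state trace:
  MOV R5, 20  → R5 = 20
  MOV R2, 1  → R2 = 1
  CMP R5, R2  → computes 20 - 1 = 19
  Result is nonzero, so values are not equal
ZF = 0

0


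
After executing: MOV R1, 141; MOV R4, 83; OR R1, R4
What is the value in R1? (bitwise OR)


Register state trace:
  MOV R1, 141  → R1 = 141 (0b10001101)
  MOV R4, 83  → R4 = 83 (0b01010011)
  OR R1, R4   → R1 = 141 OR 83 = 223 (0b11011111)
Final: R1 = 223

223


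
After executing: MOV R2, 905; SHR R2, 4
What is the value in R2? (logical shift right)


Register state trace:
  MOV R2, 905  → R2 = 905
  SHR R2, 4  → R2 = 905 >> 4 = 905 // 2^4 = 56
Final: R2 = 56

56


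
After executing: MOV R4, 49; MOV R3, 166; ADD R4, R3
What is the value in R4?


Register state trace:
  MOV R4, 49  → R4 = 49
  MOV R3, 166  → R3 = 166
  ADD R4, R3  → R4 = 49 + 166 = 215
Final: R4 = 215

215


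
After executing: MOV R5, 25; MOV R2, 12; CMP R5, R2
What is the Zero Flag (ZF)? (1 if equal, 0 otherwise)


Register state trace:
  MOV R5, 25  → R5 = 25
  MOV R2, 12  → R2 = 12
  CMP R5, R2  → computes 25 - 12 = 13
  Result is nonzero, so values are not equal
ZF = 0

0


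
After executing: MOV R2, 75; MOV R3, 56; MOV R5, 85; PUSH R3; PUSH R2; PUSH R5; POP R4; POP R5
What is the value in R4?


Stack trace (top is rightmost):
  MOV R2, 75  → R2 = 75
  MOV R3, 56  → R3 = 56
  MOV R5, 85  → R5 = 85
  PUSH R3  → stack: [56]
  PUSH R2  → stack: [56, 75]
  PUSH R5  → stack: [56, 75, 85]
  POP R4  → R4 = 85, stack: [56, 75]
  POP R5  → R5 = 75, stack: [56]
Final: R4 = 85

85


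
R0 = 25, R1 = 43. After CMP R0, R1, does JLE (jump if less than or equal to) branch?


Trace:
  R0 = 25, R1 = 43
  CMP R0, R1  → compares 25 vs 43
  JLE checks: is 25 less than or equal to 43?
  25 < 43, so condition is true
Branch taken: Yes

Yes


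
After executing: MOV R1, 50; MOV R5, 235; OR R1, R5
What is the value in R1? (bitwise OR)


Register state trace:
  MOV R1, 50  → R1 = 50 (0b00110010)
  MOV R5, 235  → R5 = 235 (0b11101011)
  OR R1, R5   → R1 = 50 OR 235 = 251 (0b11111011)
Final: R1 = 251

251


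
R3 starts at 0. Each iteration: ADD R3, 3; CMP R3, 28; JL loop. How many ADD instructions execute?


Loop trace (R3 starts at 0, target 28, step 3):
  ADD #1: R3 = 0 + 3 = 3  → 3 < 28, loop
  ADD #2: R3 = 3 + 3 = 6  → 6 < 28, loop
  ADD #3: R3 = 6 + 3 = 9  → 9 < 28, loop
  ADD #4: R3 = 9 + 3 = 12  → 12 < 28, loop
  ADD #5: R3 = 12 + 3 = 15  → 15 < 28, loop
  ADD #6: R3 = 15 + 3 = 18  → 18 < 28, loop
  ADD #7: R3 = 18 + 3 = 21  → 21 < 28, loop
  ADD #8: R3 = 21 + 3 = 24  → 24 < 28, loop
  ADD #9: R3 = 24 + 3 = 27  → 27 < 28, loop
  ADD #10: R3 = 27 + 3 = 30  → 30 >= 28, exit
Total ADD instructions: 10

10


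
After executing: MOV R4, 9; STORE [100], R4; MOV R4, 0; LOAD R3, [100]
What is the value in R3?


Register and memory trace:
  MOV R4, 9  → R4 = 9
  STORE [100], R4  → mem[100] = 9
  MOV R4, 0  → R4 = 0
  LOAD R3, [100]  → R3 = mem[100] = 9
Final: R3 = 9

9


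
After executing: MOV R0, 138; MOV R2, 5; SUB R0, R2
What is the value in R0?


Register state trace:
  MOV R0, 138  → R0 = 138
  MOV R2, 5  → R2 = 5
  SUB R0, R2  → R0 = 138 - 5 = 133
Final: R0 = 133

133


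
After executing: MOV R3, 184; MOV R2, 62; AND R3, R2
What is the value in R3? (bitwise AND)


Register state trace:
  MOV R3, 184  → R3 = 184 (0b10111000)
  MOV R2, 62  → R2 = 62 (0b00111110)
  AND R3, R2  → R3 = 184 AND 62 = 56 (0b00111000)
Final: R3 = 56

56


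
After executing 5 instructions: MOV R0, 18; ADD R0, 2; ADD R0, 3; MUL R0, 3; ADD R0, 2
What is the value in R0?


Register state trace:
  MOV R0, 18  → R0 = 18
  ADD R0, 2  → R0 = 18 + 2 = 20
  ADD R0, 3  → R0 = 20 + 3 = 23
  MUL R0, 3  → R0 = 23 * 3 = 69
  ADD R0, 2  → R0 = 69 + 2 = 71
Final: R0 = 71

71


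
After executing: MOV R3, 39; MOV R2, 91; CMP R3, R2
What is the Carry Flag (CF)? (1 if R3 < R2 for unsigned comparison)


Register state trace:
  MOV R3, 39  → R3 = 39
  MOV R2, 91  → R2 = 91
  CMP R3, R2  → unsigned 39 - 91: borrow occurs
  39 < 91, so CF = 1
CF = 1

1


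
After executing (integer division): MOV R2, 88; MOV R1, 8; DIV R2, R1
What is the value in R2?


Register state trace:
  MOV R2, 88  → R2 = 88
  MOV R1, 8  → R1 = 8
  DIV R2, R1  → R2 = 88 // 8 = 11
Final: R2 = 11

11


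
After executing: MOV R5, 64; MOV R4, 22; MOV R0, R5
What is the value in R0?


Register state trace:
  MOV R5, 64  → R5 = 64
  MOV R4, 22  → R4 = 22
  MOV R0, R5  → R0 = 64
Final: R0 = 64

64


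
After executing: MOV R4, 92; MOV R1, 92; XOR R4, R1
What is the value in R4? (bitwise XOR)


Register state trace:
  MOV R4, 92  → R4 = 92 (0b01011100)
  MOV R1, 92  → R1 = 92 (0b01011100)
  XOR R4, R1  → R4 = 92 XOR 92 = 0 (0b00000000)
Final: R4 = 0

0


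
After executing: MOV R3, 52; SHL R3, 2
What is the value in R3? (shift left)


Register state trace:
  MOV R3, 52  → R3 = 52
  SHL R3, 2  → R3 = 52 << 2 = 52 * 2^2 = 208
Final: R3 = 208

208


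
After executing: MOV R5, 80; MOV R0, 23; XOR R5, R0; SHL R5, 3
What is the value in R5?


Register state trace:
  MOV R5, 80  → R5 = 80 (0b01010000)
  MOV R0, 23  → R0 = 23 (0b00010111)
  XOR R5, R0  → R5 = 80 XOR 23 = 71 (0b01000111)
  SHL R5, 3  → R5 = 71 << 3 = 568
Final: R5 = 568

568


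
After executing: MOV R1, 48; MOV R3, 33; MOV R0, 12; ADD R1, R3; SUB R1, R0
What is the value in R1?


Register state trace:
  MOV R1, 48  → R1 = 48
  MOV R3, 33  → R3 = 33
  MOV R0, 12  → R0 = 12
  ADD R1, R3  → R1 = 48 + 33 = 81
  SUB R1, R0  → R1 = 81 - 12 = 69
Final: R1 = 69

69


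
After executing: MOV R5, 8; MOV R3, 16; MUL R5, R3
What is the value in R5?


Register state trace:
  MOV R5, 8  → R5 = 8
  MOV R3, 16  → R3 = 16
  MUL R5, R3  → R5 = 8 * 16 = 128
Final: R5 = 128

128


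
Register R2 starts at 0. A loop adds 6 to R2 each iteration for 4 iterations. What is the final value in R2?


Starting value: R2 = 0
  Iter 1: R2 = 0 + 6 = 6
  Iter 2: R2 = 6 + 6 = 12
  Iter 3: R2 = 12 + 6 = 18
  Iter 4: R2 = 18 + 6 = 24
Final: R2 = 24

24


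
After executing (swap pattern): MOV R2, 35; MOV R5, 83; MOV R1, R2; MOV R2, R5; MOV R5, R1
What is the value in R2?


Register state trace (swap pattern):
  MOV R2, 35  → R2 = 35
  MOV R5, 83  → R5 = 83
  MOV R1, R2  → R1 = 35  (save R2)
  MOV R2, R5  → R2 = 83  (R2 gets R5's value)
  MOV R5, R1  → R5 = 35  (R5 gets saved value)
Final: R2 = 83

83


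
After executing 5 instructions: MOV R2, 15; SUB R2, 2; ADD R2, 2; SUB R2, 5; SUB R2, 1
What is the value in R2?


Register state trace:
  MOV R2, 15  → R2 = 15
  SUB R2, 2  → R2 = 15 - 2 = 13
  ADD R2, 2  → R2 = 13 + 2 = 15
  SUB R2, 5  → R2 = 15 - 5 = 10
  SUB R2, 1  → R2 = 10 - 1 = 9
Final: R2 = 9

9


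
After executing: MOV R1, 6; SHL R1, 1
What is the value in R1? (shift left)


Register state trace:
  MOV R1, 6  → R1 = 6
  SHL R1, 1  → R1 = 6 << 1 = 6 * 2^1 = 12
Final: R1 = 12

12
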